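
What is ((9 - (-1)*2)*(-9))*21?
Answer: -2079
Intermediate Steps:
((9 - (-1)*2)*(-9))*21 = ((9 - 1*(-2))*(-9))*21 = ((9 + 2)*(-9))*21 = (11*(-9))*21 = -99*21 = -2079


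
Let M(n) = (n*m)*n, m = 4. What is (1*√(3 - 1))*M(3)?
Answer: 36*√2 ≈ 50.912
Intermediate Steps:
M(n) = 4*n² (M(n) = (n*4)*n = (4*n)*n = 4*n²)
(1*√(3 - 1))*M(3) = (1*√(3 - 1))*(4*3²) = (1*√2)*(4*9) = √2*36 = 36*√2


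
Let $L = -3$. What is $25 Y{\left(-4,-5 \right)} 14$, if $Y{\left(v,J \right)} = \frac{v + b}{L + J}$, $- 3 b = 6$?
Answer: $\frac{525}{2} \approx 262.5$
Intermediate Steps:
$b = -2$ ($b = \left(- \frac{1}{3}\right) 6 = -2$)
$Y{\left(v,J \right)} = \frac{-2 + v}{-3 + J}$ ($Y{\left(v,J \right)} = \frac{v - 2}{-3 + J} = \frac{-2 + v}{-3 + J}$)
$25 Y{\left(-4,-5 \right)} 14 = 25 \frac{-2 - 4}{-3 - 5} \cdot 14 = 25 \frac{1}{-8} \left(-6\right) 14 = 25 \left(\left(- \frac{1}{8}\right) \left(-6\right)\right) 14 = 25 \cdot \frac{3}{4} \cdot 14 = \frac{75}{4} \cdot 14 = \frac{525}{2}$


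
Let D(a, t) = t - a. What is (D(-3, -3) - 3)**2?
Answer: 9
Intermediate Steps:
(D(-3, -3) - 3)**2 = ((-3 - 1*(-3)) - 3)**2 = ((-3 + 3) - 3)**2 = (0 - 3)**2 = (-3)**2 = 9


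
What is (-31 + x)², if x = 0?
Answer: 961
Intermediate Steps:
(-31 + x)² = (-31 + 0)² = (-31)² = 961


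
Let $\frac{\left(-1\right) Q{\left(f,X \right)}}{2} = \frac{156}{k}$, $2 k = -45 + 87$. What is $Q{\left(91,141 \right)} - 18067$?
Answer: $- \frac{126573}{7} \approx -18082.0$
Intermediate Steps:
$k = 21$ ($k = \frac{-45 + 87}{2} = \frac{1}{2} \cdot 42 = 21$)
$Q{\left(f,X \right)} = - \frac{104}{7}$ ($Q{\left(f,X \right)} = - 2 \cdot \frac{156}{21} = - 2 \cdot 156 \cdot \frac{1}{21} = \left(-2\right) \frac{52}{7} = - \frac{104}{7}$)
$Q{\left(91,141 \right)} - 18067 = - \frac{104}{7} - 18067 = - \frac{126573}{7}$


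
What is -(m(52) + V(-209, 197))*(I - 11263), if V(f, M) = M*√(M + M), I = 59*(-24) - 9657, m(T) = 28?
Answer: 625408 + 4400192*√394 ≈ 8.7967e+7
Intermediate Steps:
I = -11073 (I = -1416 - 9657 = -11073)
V(f, M) = √2*M^(3/2) (V(f, M) = M*√(2*M) = M*(√2*√M) = √2*M^(3/2))
-(m(52) + V(-209, 197))*(I - 11263) = -(28 + √2*197^(3/2))*(-11073 - 11263) = -(28 + √2*(197*√197))*(-22336) = -(28 + 197*√394)*(-22336) = -(-625408 - 4400192*√394) = 625408 + 4400192*√394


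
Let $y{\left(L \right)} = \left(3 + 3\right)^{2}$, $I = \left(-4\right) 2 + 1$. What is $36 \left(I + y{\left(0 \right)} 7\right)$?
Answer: $8820$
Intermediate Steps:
$I = -7$ ($I = -8 + 1 = -7$)
$y{\left(L \right)} = 36$ ($y{\left(L \right)} = 6^{2} = 36$)
$36 \left(I + y{\left(0 \right)} 7\right) = 36 \left(-7 + 36 \cdot 7\right) = 36 \left(-7 + 252\right) = 36 \cdot 245 = 8820$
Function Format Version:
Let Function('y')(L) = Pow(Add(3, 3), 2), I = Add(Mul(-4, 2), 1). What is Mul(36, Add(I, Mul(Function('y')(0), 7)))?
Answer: 8820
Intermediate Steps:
I = -7 (I = Add(-8, 1) = -7)
Function('y')(L) = 36 (Function('y')(L) = Pow(6, 2) = 36)
Mul(36, Add(I, Mul(Function('y')(0), 7))) = Mul(36, Add(-7, Mul(36, 7))) = Mul(36, Add(-7, 252)) = Mul(36, 245) = 8820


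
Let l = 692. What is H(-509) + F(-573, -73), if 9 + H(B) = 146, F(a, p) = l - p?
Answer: 902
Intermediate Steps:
F(a, p) = 692 - p
H(B) = 137 (H(B) = -9 + 146 = 137)
H(-509) + F(-573, -73) = 137 + (692 - 1*(-73)) = 137 + (692 + 73) = 137 + 765 = 902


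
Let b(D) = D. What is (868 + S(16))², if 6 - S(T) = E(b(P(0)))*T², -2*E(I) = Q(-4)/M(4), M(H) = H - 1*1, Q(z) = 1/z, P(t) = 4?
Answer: 6708100/9 ≈ 7.4534e+5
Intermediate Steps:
Q(z) = 1/z
M(H) = -1 + H (M(H) = H - 1 = -1 + H)
E(I) = 1/24 (E(I) = -1/(2*(-4)*(-1 + 4)) = -(-1)/(8*3) = -½*(-1/12) = 1/24)
S(T) = 6 - T²/24
(868 + S(16))² = (868 + (6 - 1/24*16²))² = (868 + (6 - 1/24*256))² = (868 + (6 - 32/3))² = (868 - 14/3)² = (2590/3)² = 6708100/9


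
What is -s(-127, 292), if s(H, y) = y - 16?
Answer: -276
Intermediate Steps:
s(H, y) = -16 + y
-s(-127, 292) = -(-16 + 292) = -1*276 = -276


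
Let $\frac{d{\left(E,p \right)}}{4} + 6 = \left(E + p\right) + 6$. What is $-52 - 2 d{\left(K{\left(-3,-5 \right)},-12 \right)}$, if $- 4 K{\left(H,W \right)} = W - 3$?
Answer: $28$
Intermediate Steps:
$K{\left(H,W \right)} = \frac{3}{4} - \frac{W}{4}$ ($K{\left(H,W \right)} = - \frac{W - 3}{4} = - \frac{-3 + W}{4} = \frac{3}{4} - \frac{W}{4}$)
$d{\left(E,p \right)} = 4 E + 4 p$ ($d{\left(E,p \right)} = -24 + 4 \left(\left(E + p\right) + 6\right) = -24 + 4 \left(6 + E + p\right) = -24 + \left(24 + 4 E + 4 p\right) = 4 E + 4 p$)
$-52 - 2 d{\left(K{\left(-3,-5 \right)},-12 \right)} = -52 - 2 \left(4 \left(\frac{3}{4} - - \frac{5}{4}\right) + 4 \left(-12\right)\right) = -52 - 2 \left(4 \left(\frac{3}{4} + \frac{5}{4}\right) - 48\right) = -52 - 2 \left(4 \cdot 2 - 48\right) = -52 - 2 \left(8 - 48\right) = -52 - -80 = -52 + 80 = 28$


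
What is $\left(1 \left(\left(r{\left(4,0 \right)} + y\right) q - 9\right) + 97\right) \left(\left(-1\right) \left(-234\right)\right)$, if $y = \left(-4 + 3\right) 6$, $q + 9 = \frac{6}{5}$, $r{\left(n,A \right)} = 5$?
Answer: $\frac{112086}{5} \approx 22417.0$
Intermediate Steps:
$q = - \frac{39}{5}$ ($q = -9 + \frac{6}{5} = - \frac{39}{5} \approx -7.8$)
$y = -6$ ($y = \left(-1\right) 6 = -6$)
$\left(1 \left(\left(r{\left(4,0 \right)} + y\right) q - 9\right) + 97\right) \left(\left(-1\right) \left(-234\right)\right) = \left(1 \left(\left(5 - 6\right) \left(- \frac{39}{5}\right) - 9\right) + 97\right) \left(\left(-1\right) \left(-234\right)\right) = \left(1 \left(\left(-1\right) \left(- \frac{39}{5}\right) - 9\right) + 97\right) 234 = \left(1 \left(\frac{39}{5} - 9\right) + 97\right) 234 = \left(1 \left(- \frac{6}{5}\right) + 97\right) 234 = \left(- \frac{6}{5} + 97\right) 234 = \frac{479}{5} \cdot 234 = \frac{112086}{5}$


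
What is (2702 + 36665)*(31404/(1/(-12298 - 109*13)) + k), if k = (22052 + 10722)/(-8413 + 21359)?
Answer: -109753582558976231/6473 ≈ -1.6956e+13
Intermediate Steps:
k = 16387/6473 (k = 32774/12946 = 32774*(1/12946) = 16387/6473 ≈ 2.5316)
(2702 + 36665)*(31404/(1/(-12298 - 109*13)) + k) = (2702 + 36665)*(31404/(1/(-12298 - 109*13)) + 16387/6473) = 39367*(31404/(1/(-12298 - 1417)) + 16387/6473) = 39367*(31404/(1/(-13715)) + 16387/6473) = 39367*(31404/(-1/13715) + 16387/6473) = 39367*(31404*(-13715) + 16387/6473) = 39367*(-430705860 + 16387/6473) = 39367*(-2787959015393/6473) = -109753582558976231/6473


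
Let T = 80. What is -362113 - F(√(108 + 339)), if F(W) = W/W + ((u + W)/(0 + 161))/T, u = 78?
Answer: -2332014199/6440 - √447/12880 ≈ -3.6211e+5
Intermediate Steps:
F(W) = 6479/6440 + W/12880 (F(W) = W/W + ((78 + W)/(0 + 161))/80 = 1 + ((78 + W)/161)*(1/80) = 1 + ((78 + W)*(1/161))*(1/80) = 1 + (78/161 + W/161)*(1/80) = 1 + (39/6440 + W/12880) = 6479/6440 + W/12880)
-362113 - F(√(108 + 339)) = -362113 - (6479/6440 + √(108 + 339)/12880) = -362113 - (6479/6440 + √447/12880) = -362113 + (-6479/6440 - √447/12880) = -2332014199/6440 - √447/12880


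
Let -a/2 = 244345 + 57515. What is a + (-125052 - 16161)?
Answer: -744933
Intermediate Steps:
a = -603720 (a = -2*(244345 + 57515) = -2*301860 = -603720)
a + (-125052 - 16161) = -603720 + (-125052 - 16161) = -603720 - 141213 = -744933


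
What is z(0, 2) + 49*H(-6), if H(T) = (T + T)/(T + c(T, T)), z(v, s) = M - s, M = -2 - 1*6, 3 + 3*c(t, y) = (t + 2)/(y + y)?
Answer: 2336/31 ≈ 75.355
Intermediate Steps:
c(t, y) = -1 + (2 + t)/(6*y) (c(t, y) = -1 + ((t + 2)/(y + y))/3 = -1 + ((2 + t)/((2*y)))/3 = -1 + ((2 + t)*(1/(2*y)))/3 = -1 + ((2 + t)/(2*y))/3 = -1 + (2 + t)/(6*y))
M = -8 (M = -2 - 6 = -8)
z(v, s) = -8 - s
H(T) = 2*T/(T + (2 - 5*T)/(6*T)) (H(T) = (T + T)/(T + (2 + T - 6*T)/(6*T)) = (2*T)/(T + (2 - 5*T)/(6*T)) = 2*T/(T + (2 - 5*T)/(6*T)))
z(0, 2) + 49*H(-6) = (-8 - 1*2) + 49*(12*(-6)**2/(2 - 5*(-6) + 6*(-6)**2)) = (-8 - 2) + 49*(12*36/(2 + 30 + 6*36)) = -10 + 49*(12*36/(2 + 30 + 216)) = -10 + 49*(12*36/248) = -10 + 49*(12*36*(1/248)) = -10 + 49*(54/31) = -10 + 2646/31 = 2336/31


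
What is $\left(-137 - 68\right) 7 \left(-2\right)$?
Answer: $2870$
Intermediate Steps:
$\left(-137 - 68\right) 7 \left(-2\right) = \left(-205\right) \left(-14\right) = 2870$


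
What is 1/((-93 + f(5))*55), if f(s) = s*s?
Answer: -1/3740 ≈ -0.00026738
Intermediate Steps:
f(s) = s²
1/((-93 + f(5))*55) = 1/((-93 + 5²)*55) = 1/((-93 + 25)*55) = 1/(-68*55) = 1/(-3740) = -1/3740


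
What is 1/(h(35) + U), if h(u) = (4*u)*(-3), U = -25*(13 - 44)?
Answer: 1/355 ≈ 0.0028169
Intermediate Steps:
U = 775 (U = -25*(-31) = 775)
h(u) = -12*u
1/(h(35) + U) = 1/(-12*35 + 775) = 1/(-420 + 775) = 1/355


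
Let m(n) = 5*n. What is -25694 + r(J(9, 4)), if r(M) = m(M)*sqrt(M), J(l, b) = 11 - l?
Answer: -25694 + 10*sqrt(2) ≈ -25680.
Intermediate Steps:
r(M) = 5*M**(3/2) (r(M) = (5*M)*sqrt(M) = 5*M**(3/2))
-25694 + r(J(9, 4)) = -25694 + 5*(11 - 1*9)**(3/2) = -25694 + 5*(11 - 9)**(3/2) = -25694 + 5*2**(3/2) = -25694 + 5*(2*sqrt(2)) = -25694 + 10*sqrt(2)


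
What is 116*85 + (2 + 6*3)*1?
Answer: 9880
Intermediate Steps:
116*85 + (2 + 6*3)*1 = 9860 + (2 + 18)*1 = 9860 + 20*1 = 9860 + 20 = 9880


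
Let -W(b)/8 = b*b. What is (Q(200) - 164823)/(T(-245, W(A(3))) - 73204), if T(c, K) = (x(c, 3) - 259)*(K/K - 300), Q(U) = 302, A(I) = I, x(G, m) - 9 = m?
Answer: -164521/649 ≈ -253.50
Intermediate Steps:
x(G, m) = 9 + m
W(b) = -8*b**2 (W(b) = -8*b*b = -8*b**2)
T(c, K) = 73853 (T(c, K) = ((9 + 3) - 259)*(K/K - 300) = (12 - 259)*(1 - 300) = -247*(-299) = 73853)
(Q(200) - 164823)/(T(-245, W(A(3))) - 73204) = (302 - 164823)/(73853 - 73204) = -164521/649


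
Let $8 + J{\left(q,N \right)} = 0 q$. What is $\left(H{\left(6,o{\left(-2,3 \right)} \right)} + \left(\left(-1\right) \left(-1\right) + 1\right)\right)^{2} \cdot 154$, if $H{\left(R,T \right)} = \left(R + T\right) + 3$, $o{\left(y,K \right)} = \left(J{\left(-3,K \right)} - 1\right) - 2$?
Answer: $0$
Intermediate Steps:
$J{\left(q,N \right)} = -8$ ($J{\left(q,N \right)} = -8 + 0 q = -8 + 0 = -8$)
$o{\left(y,K \right)} = -11$ ($o{\left(y,K \right)} = \left(-8 - 1\right) - 2 = -9 - 2 = -11$)
$H{\left(R,T \right)} = 3 + R + T$
$\left(H{\left(6,o{\left(-2,3 \right)} \right)} + \left(\left(-1\right) \left(-1\right) + 1\right)\right)^{2} \cdot 154 = \left(\left(3 + 6 - 11\right) + \left(\left(-1\right) \left(-1\right) + 1\right)\right)^{2} \cdot 154 = \left(-2 + \left(1 + 1\right)\right)^{2} \cdot 154 = \left(-2 + 2\right)^{2} \cdot 154 = 0^{2} \cdot 154 = 0 \cdot 154 = 0$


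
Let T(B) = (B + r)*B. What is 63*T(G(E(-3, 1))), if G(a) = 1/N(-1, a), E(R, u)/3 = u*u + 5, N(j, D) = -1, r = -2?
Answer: 189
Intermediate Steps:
E(R, u) = 15 + 3*u² (E(R, u) = 3*(u*u + 5) = 3*(u² + 5) = 3*(5 + u²) = 15 + 3*u²)
G(a) = -1 (G(a) = 1/(-1) = -1)
T(B) = B*(-2 + B) (T(B) = (B - 2)*B = (-2 + B)*B = B*(-2 + B))
63*T(G(E(-3, 1))) = 63*(-(-2 - 1)) = 63*(-1*(-3)) = 63*3 = 189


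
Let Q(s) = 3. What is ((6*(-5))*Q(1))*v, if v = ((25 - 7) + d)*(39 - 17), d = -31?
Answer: 25740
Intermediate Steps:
v = -286 (v = ((25 - 7) - 31)*(39 - 17) = (18 - 31)*22 = -13*22 = -286)
((6*(-5))*Q(1))*v = ((6*(-5))*3)*(-286) = -30*3*(-286) = -90*(-286) = 25740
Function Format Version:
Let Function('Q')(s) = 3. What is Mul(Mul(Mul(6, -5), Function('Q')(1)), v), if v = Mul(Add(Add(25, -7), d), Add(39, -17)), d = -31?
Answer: 25740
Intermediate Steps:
v = -286 (v = Mul(Add(Add(25, -7), -31), Add(39, -17)) = Mul(Add(18, -31), 22) = Mul(-13, 22) = -286)
Mul(Mul(Mul(6, -5), Function('Q')(1)), v) = Mul(Mul(Mul(6, -5), 3), -286) = Mul(Mul(-30, 3), -286) = Mul(-90, -286) = 25740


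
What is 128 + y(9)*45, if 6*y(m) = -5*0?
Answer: 128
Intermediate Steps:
y(m) = 0 (y(m) = (-5*0)/6 = (⅙)*0 = 0)
128 + y(9)*45 = 128 + 0*45 = 128 + 0 = 128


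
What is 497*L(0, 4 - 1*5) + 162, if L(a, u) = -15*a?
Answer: 162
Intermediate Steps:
497*L(0, 4 - 1*5) + 162 = 497*(-15*0) + 162 = 497*0 + 162 = 0 + 162 = 162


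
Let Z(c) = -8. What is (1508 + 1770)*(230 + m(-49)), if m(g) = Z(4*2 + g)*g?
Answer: 2038916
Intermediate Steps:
m(g) = -8*g
(1508 + 1770)*(230 + m(-49)) = (1508 + 1770)*(230 - 8*(-49)) = 3278*(230 + 392) = 3278*622 = 2038916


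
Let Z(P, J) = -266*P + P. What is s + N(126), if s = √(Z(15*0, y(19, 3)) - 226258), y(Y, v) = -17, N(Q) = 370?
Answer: 370 + I*√226258 ≈ 370.0 + 475.67*I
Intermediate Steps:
Z(P, J) = -265*P
s = I*√226258 (s = √(-3975*0 - 226258) = √(-265*0 - 226258) = √(0 - 226258) = √(-226258) = I*√226258 ≈ 475.67*I)
s + N(126) = I*√226258 + 370 = 370 + I*√226258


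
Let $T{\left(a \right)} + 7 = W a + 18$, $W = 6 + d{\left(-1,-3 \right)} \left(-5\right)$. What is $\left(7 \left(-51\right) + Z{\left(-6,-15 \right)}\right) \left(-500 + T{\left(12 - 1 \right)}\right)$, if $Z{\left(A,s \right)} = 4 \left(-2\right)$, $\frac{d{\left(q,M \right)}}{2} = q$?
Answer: $114245$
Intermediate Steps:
$d{\left(q,M \right)} = 2 q$
$Z{\left(A,s \right)} = -8$
$W = 16$ ($W = 6 + 2 \left(-1\right) \left(-5\right) = 6 - -10 = 6 + 10 = 16$)
$T{\left(a \right)} = 11 + 16 a$ ($T{\left(a \right)} = -7 + \left(16 a + 18\right) = -7 + \left(18 + 16 a\right) = 11 + 16 a$)
$\left(7 \left(-51\right) + Z{\left(-6,-15 \right)}\right) \left(-500 + T{\left(12 - 1 \right)}\right) = \left(7 \left(-51\right) - 8\right) \left(-500 + \left(11 + 16 \left(12 - 1\right)\right)\right) = \left(-357 - 8\right) \left(-500 + \left(11 + 16 \left(12 - 1\right)\right)\right) = - 365 \left(-500 + \left(11 + 16 \cdot 11\right)\right) = - 365 \left(-500 + \left(11 + 176\right)\right) = - 365 \left(-500 + 187\right) = \left(-365\right) \left(-313\right) = 114245$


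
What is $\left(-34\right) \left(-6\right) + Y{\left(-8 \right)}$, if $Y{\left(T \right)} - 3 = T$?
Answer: $199$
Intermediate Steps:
$Y{\left(T \right)} = 3 + T$
$\left(-34\right) \left(-6\right) + Y{\left(-8 \right)} = \left(-34\right) \left(-6\right) + \left(3 - 8\right) = 204 - 5 = 199$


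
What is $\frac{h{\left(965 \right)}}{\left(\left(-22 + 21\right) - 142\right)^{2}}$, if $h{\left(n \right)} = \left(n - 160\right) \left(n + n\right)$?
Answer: $\frac{1553650}{20449} \approx 75.977$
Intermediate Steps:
$h{\left(n \right)} = 2 n \left(-160 + n\right)$ ($h{\left(n \right)} = \left(-160 + n\right) 2 n = 2 n \left(-160 + n\right)$)
$\frac{h{\left(965 \right)}}{\left(\left(-22 + 21\right) - 142\right)^{2}} = \frac{2 \cdot 965 \left(-160 + 965\right)}{\left(\left(-22 + 21\right) - 142\right)^{2}} = \frac{2 \cdot 965 \cdot 805}{\left(-1 - 142\right)^{2}} = \frac{1553650}{\left(-143\right)^{2}} = \frac{1553650}{20449}$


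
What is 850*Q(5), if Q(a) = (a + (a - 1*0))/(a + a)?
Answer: 850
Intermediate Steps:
Q(a) = 1 (Q(a) = (a + (a + 0))/((2*a)) = (a + a)*(1/(2*a)) = (2*a)*(1/(2*a)) = 1)
850*Q(5) = 850*1 = 850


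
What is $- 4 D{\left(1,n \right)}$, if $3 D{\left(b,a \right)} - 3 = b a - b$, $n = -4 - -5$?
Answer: $-4$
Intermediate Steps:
$n = 1$ ($n = -4 + 5 = 1$)
$D{\left(b,a \right)} = 1 - \frac{b}{3} + \frac{a b}{3}$ ($D{\left(b,a \right)} = 1 + \frac{b a - b}{3} = 1 + \frac{a b - b}{3} = 1 + \frac{- b + a b}{3} = 1 + \left(- \frac{b}{3} + \frac{a b}{3}\right) = 1 - \frac{b}{3} + \frac{a b}{3}$)
$- 4 D{\left(1,n \right)} = - 4 \left(1 - \frac{1}{3} + \frac{1}{3} \cdot 1 \cdot 1\right) = - 4 \left(1 - \frac{1}{3} + \frac{1}{3}\right) = \left(-4\right) 1 = -4$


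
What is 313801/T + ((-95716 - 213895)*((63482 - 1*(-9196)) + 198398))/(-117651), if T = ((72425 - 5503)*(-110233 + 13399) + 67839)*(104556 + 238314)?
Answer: 62159558413527116452974143/87135693652377304110 ≈ 7.1337e+5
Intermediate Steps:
T = -2221885754962830 (T = (66922*(-96834) + 67839)*342870 = (-6480324948 + 67839)*342870 = -6480257109*342870 = -2221885754962830)
313801/T + ((-95716 - 213895)*((63482 - 1*(-9196)) + 198398))/(-117651) = 313801/(-2221885754962830) + ((-95716 - 213895)*((63482 - 1*(-9196)) + 198398))/(-117651) = 313801*(-1/2221885754962830) - 309611*((63482 + 9196) + 198398)*(-1/117651) = -313801/2221885754962830 - 309611*(72678 + 198398)*(-1/117651) = -313801/2221885754962830 - 309611*271076*(-1/117651) = -313801/2221885754962830 - 83928111436*(-1/117651) = -313801/2221885754962830 + 83928111436/117651 = 62159558413527116452974143/87135693652377304110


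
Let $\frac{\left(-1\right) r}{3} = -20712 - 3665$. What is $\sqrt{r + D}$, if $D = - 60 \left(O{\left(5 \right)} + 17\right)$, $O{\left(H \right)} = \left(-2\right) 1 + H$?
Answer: $\sqrt{71931} \approx 268.2$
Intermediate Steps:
$O{\left(H \right)} = -2 + H$
$r = 73131$ ($r = - 3 \left(-20712 - 3665\right) = \left(-3\right) \left(-24377\right) = 73131$)
$D = -1200$ ($D = - 60 \left(\left(-2 + 5\right) + 17\right) = - 60 \left(3 + 17\right) = \left(-60\right) 20 = -1200$)
$\sqrt{r + D} = \sqrt{73131 - 1200} = \sqrt{71931}$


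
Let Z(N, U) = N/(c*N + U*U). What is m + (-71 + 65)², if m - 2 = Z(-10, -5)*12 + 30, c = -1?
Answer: 452/7 ≈ 64.571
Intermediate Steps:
Z(N, U) = N/(U² - N) (Z(N, U) = N/(-N + U*U) = N/(-N + U²) = N/(U² - N))
m = 200/7 (m = 2 + (-10/((-5)² - 1*(-10))*12 + 30) = 2 + (-10/(25 + 10)*12 + 30) = 2 + (-10/35*12 + 30) = 2 + (-10*1/35*12 + 30) = 2 + (-2/7*12 + 30) = 2 + (-24/7 + 30) = 2 + 186/7 = 200/7 ≈ 28.571)
m + (-71 + 65)² = 200/7 + (-71 + 65)² = 200/7 + (-6)² = 200/7 + 36 = 452/7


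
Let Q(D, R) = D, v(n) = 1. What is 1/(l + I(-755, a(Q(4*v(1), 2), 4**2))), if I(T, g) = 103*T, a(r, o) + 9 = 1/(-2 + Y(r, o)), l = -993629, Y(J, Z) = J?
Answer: -1/1071394 ≈ -9.3336e-7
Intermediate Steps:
a(r, o) = -9 + 1/(-2 + r)
1/(l + I(-755, a(Q(4*v(1), 2), 4**2))) = 1/(-993629 + 103*(-755)) = 1/(-993629 - 77765) = 1/(-1071394) = -1/1071394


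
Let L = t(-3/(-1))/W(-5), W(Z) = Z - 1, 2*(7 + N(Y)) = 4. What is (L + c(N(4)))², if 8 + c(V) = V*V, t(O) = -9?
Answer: 1369/4 ≈ 342.25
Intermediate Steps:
N(Y) = -5 (N(Y) = -7 + (½)*4 = -7 + 2 = -5)
W(Z) = -1 + Z
L = 3/2 (L = -9/(-1 - 5) = -9/(-6) = -9*(-⅙) = 3/2 ≈ 1.5000)
c(V) = -8 + V² (c(V) = -8 + V*V = -8 + V²)
(L + c(N(4)))² = (3/2 + (-8 + (-5)²))² = (3/2 + (-8 + 25))² = (3/2 + 17)² = (37/2)² = 1369/4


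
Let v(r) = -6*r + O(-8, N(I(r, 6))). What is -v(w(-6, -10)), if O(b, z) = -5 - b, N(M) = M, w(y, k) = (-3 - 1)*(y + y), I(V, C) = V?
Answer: 285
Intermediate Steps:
w(y, k) = -8*y
v(r) = 3 - 6*r (v(r) = -6*r + (-5 - 1*(-8)) = -6*r + (-5 + 8) = -6*r + 3 = 3 - 6*r)
-v(w(-6, -10)) = -(3 - (-48)*(-6)) = -(3 - 6*48) = -(3 - 288) = -1*(-285) = 285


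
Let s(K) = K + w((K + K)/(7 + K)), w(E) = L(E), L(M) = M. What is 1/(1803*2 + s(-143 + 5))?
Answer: 131/454584 ≈ 0.00028818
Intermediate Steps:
w(E) = E
s(K) = K + 2*K/(7 + K) (s(K) = K + (K + K)/(7 + K) = K + (2*K)/(7 + K) = K + 2*K/(7 + K))
1/(1803*2 + s(-143 + 5)) = 1/(1803*2 + (-143 + 5)*(9 + (-143 + 5))/(7 + (-143 + 5))) = 1/(3606 - 138*(9 - 138)/(7 - 138)) = 1/(3606 - 138*(-129)/(-131)) = 1/(3606 - 138*(-1/131)*(-129)) = 1/(3606 - 17802/131) = 1/(454584/131) = 131/454584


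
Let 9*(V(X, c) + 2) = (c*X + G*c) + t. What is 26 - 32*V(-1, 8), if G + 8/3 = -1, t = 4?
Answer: 5630/27 ≈ 208.52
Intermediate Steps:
G = -11/3 (G = -8/3 - 1 = -11/3 ≈ -3.6667)
V(X, c) = -14/9 - 11*c/27 + X*c/9 (V(X, c) = -2 + ((c*X - 11*c/3) + 4)/9 = -2 + ((X*c - 11*c/3) + 4)/9 = -2 + ((-11*c/3 + X*c) + 4)/9 = -2 + (4 - 11*c/3 + X*c)/9 = -2 + (4/9 - 11*c/27 + X*c/9) = -14/9 - 11*c/27 + X*c/9)
26 - 32*V(-1, 8) = 26 - 32*(-14/9 - 11/27*8 + (1/9)*(-1)*8) = 26 - 32*(-14/9 - 88/27 - 8/9) = 26 - 32*(-154/27) = 26 + 4928/27 = 5630/27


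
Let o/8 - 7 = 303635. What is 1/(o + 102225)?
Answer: 1/2531361 ≈ 3.9504e-7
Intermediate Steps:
o = 2429136 (o = 56 + 8*303635 = 56 + 2429080 = 2429136)
1/(o + 102225) = 1/(2429136 + 102225) = 1/2531361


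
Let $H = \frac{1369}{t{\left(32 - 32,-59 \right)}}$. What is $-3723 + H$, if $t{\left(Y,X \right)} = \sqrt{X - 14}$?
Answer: $-3723 - \frac{1369 i \sqrt{73}}{73} \approx -3723.0 - 160.23 i$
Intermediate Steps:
$t{\left(Y,X \right)} = \sqrt{-14 + X}$
$H = - \frac{1369 i \sqrt{73}}{73}$ ($H = \frac{1369}{\sqrt{-14 - 59}} = \frac{1369}{\sqrt{-73}} = \frac{1369}{i \sqrt{73}} = 1369 \left(- \frac{i \sqrt{73}}{73}\right) = - \frac{1369 i \sqrt{73}}{73} \approx - 160.23 i$)
$-3723 + H = -3723 - \frac{1369 i \sqrt{73}}{73}$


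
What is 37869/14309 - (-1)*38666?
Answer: 553309663/14309 ≈ 38669.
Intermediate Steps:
37869/14309 - (-1)*38666 = 37869*(1/14309) - 1*(-38666) = 37869/14309 + 38666 = 553309663/14309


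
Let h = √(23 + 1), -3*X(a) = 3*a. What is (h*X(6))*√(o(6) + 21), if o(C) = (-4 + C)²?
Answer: -60*√6 ≈ -146.97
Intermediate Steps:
X(a) = -a
h = 2*√6 (h = √24 = 2*√6 ≈ 4.8990)
(h*X(6))*√(o(6) + 21) = ((2*√6)*(-1*6))*√((-4 + 6)² + 21) = ((2*√6)*(-6))*√(2² + 21) = (-12*√6)*√(4 + 21) = (-12*√6)*√25 = -12*√6*5 = -60*√6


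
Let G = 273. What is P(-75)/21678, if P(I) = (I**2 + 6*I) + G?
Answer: 908/3613 ≈ 0.25131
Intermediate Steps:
P(I) = 273 + I**2 + 6*I (P(I) = (I**2 + 6*I) + 273 = 273 + I**2 + 6*I)
P(-75)/21678 = (273 + (-75)**2 + 6*(-75))/21678 = (273 + 5625 - 450)*(1/21678) = 5448*(1/21678) = 908/3613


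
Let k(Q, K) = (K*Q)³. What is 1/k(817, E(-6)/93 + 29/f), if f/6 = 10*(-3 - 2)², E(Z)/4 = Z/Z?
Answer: 100544625000000/13286506846773734587 ≈ 7.5674e-6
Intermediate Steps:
E(Z) = 4 (E(Z) = 4*(Z/Z) = 4*1 = 4)
f = 1500 (f = 6*(10*(-3 - 2)²) = 6*(10*(-5)²) = 6*(10*25) = 6*250 = 1500)
k(Q, K) = K³*Q³
1/k(817, E(-6)/93 + 29/f) = 1/((4/93 + 29/1500)³*817³) = 1/((4*(1/93) + 29*(1/1500))³*545338513) = 1/((4/93 + 29/1500)³*545338513) = 1/((2899/46500)³*545338513) = 1/((24363778699/100544625000000)*545338513) = 1/(13286506846773734587/100544625000000) = 100544625000000/13286506846773734587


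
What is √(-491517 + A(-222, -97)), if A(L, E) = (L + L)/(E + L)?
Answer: I*√50017119801/319 ≈ 701.08*I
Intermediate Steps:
A(L, E) = 2*L/(E + L) (A(L, E) = (2*L)/(E + L) = 2*L/(E + L))
√(-491517 + A(-222, -97)) = √(-491517 + 2*(-222)/(-97 - 222)) = √(-491517 + 2*(-222)/(-319)) = √(-491517 + 2*(-222)*(-1/319)) = √(-491517 + 444/319) = √(-156793479/319) = I*√50017119801/319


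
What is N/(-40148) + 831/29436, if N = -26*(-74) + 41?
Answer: -509974/24620761 ≈ -0.020713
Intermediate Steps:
N = 1965 (N = 1924 + 41 = 1965)
N/(-40148) + 831/29436 = 1965/(-40148) + 831/29436 = 1965*(-1/40148) + 831*(1/29436) = -1965/40148 + 277/9812 = -509974/24620761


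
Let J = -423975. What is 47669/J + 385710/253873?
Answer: 151429525213/107635805175 ≈ 1.4069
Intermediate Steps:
47669/J + 385710/253873 = 47669/(-423975) + 385710/253873 = 47669*(-1/423975) + 385710*(1/253873) = -47669/423975 + 385710/253873 = 151429525213/107635805175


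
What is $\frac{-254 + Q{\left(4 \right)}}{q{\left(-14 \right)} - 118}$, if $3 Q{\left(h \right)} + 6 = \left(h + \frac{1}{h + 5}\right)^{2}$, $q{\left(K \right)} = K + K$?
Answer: $\frac{60839}{35478} \approx 1.7148$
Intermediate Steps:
$q{\left(K \right)} = 2 K$
$Q{\left(h \right)} = -2 + \frac{\left(h + \frac{1}{5 + h}\right)^{2}}{3}$ ($Q{\left(h \right)} = -2 + \frac{\left(h + \frac{1}{h + 5}\right)^{2}}{3} = -2 + \frac{\left(h + \frac{1}{5 + h}\right)^{2}}{3}$)
$\frac{-254 + Q{\left(4 \right)}}{q{\left(-14 \right)} - 118} = \frac{-254 - \left(2 - \frac{\left(1 + 4^{2} + 5 \cdot 4\right)^{2}}{3 \left(5 + 4\right)^{2}}\right)}{2 \left(-14\right) - 118} = \frac{-254 - \left(2 - \frac{\left(1 + 16 + 20\right)^{2}}{3 \cdot 81}\right)}{-28 - 118} = \frac{-254 - \left(2 - \frac{37^{2}}{243}\right)}{-146} = \left(-254 - \left(2 - \frac{1369}{243}\right)\right) \left(- \frac{1}{146}\right) = \left(-254 + \left(-2 + \frac{1369}{243}\right)\right) \left(- \frac{1}{146}\right) = \left(-254 + \frac{883}{243}\right) \left(- \frac{1}{146}\right) = \left(- \frac{60839}{243}\right) \left(- \frac{1}{146}\right) = \frac{60839}{35478}$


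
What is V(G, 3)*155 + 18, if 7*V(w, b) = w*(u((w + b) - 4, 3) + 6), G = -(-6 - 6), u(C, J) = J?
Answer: 16866/7 ≈ 2409.4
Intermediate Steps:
G = 12 (G = -1*(-12) = 12)
V(w, b) = 9*w/7 (V(w, b) = (w*(3 + 6))/7 = (w*9)/7 = (9*w)/7 = 9*w/7)
V(G, 3)*155 + 18 = ((9/7)*12)*155 + 18 = (108/7)*155 + 18 = 16740/7 + 18 = 16866/7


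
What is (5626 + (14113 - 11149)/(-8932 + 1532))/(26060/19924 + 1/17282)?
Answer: 447941275801739/104152420175 ≈ 4300.8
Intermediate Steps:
(5626 + (14113 - 11149)/(-8932 + 1532))/(26060/19924 + 1/17282) = (5626 + 2964/(-7400))/(26060*(1/19924) + 1/17282) = (5626 + 2964*(-1/7400))/(6515/4981 + 1/17282) = (5626 - 741/1850)/(112597211/86081642) = (10407359/1850)*(86081642/112597211) = 447941275801739/104152420175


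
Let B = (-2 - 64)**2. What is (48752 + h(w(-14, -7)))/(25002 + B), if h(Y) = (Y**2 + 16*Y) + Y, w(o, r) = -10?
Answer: 24341/14679 ≈ 1.6582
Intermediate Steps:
h(Y) = Y**2 + 17*Y
B = 4356 (B = (-66)**2 = 4356)
(48752 + h(w(-14, -7)))/(25002 + B) = (48752 - 10*(17 - 10))/(25002 + 4356) = (48752 - 10*7)/29358 = (48752 - 70)*(1/29358) = 48682*(1/29358) = 24341/14679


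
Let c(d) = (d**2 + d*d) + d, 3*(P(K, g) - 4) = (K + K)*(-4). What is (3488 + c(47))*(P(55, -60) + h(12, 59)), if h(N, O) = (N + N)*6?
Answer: 10604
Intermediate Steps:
P(K, g) = 4 - 8*K/3 (P(K, g) = 4 + ((K + K)*(-4))/3 = 4 + ((2*K)*(-4))/3 = 4 + (-8*K)/3 = 4 - 8*K/3)
h(N, O) = 12*N (h(N, O) = (2*N)*6 = 12*N)
c(d) = d + 2*d**2 (c(d) = (d**2 + d**2) + d = 2*d**2 + d = d + 2*d**2)
(3488 + c(47))*(P(55, -60) + h(12, 59)) = (3488 + 47*(1 + 2*47))*((4 - 8/3*55) + 12*12) = (3488 + 47*(1 + 94))*((4 - 440/3) + 144) = (3488 + 47*95)*(-428/3 + 144) = (3488 + 4465)*(4/3) = 7953*(4/3) = 10604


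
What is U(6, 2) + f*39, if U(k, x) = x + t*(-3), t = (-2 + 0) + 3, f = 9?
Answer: 350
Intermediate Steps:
t = 1 (t = -2 + 3 = 1)
U(k, x) = -3 + x (U(k, x) = x + 1*(-3) = x - 3 = -3 + x)
U(6, 2) + f*39 = (-3 + 2) + 9*39 = -1 + 351 = 350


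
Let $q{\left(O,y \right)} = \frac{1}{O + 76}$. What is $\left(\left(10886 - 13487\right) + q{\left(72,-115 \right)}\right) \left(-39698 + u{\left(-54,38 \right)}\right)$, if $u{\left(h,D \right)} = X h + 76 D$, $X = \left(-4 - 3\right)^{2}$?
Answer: $\frac{3797117208}{37} \approx 1.0262 \cdot 10^{8}$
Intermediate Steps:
$X = 49$ ($X = \left(-7\right)^{2} = 49$)
$u{\left(h,D \right)} = 49 h + 76 D$
$q{\left(O,y \right)} = \frac{1}{76 + O}$
$\left(\left(10886 - 13487\right) + q{\left(72,-115 \right)}\right) \left(-39698 + u{\left(-54,38 \right)}\right) = \left(\left(10886 - 13487\right) + \frac{1}{76 + 72}\right) \left(-39698 + \left(49 \left(-54\right) + 76 \cdot 38\right)\right) = \left(\left(10886 - 13487\right) + \frac{1}{148}\right) \left(-39698 + \left(-2646 + 2888\right)\right) = \left(-2601 + \frac{1}{148}\right) \left(-39698 + 242\right) = \left(- \frac{384947}{148}\right) \left(-39456\right) = \frac{3797117208}{37}$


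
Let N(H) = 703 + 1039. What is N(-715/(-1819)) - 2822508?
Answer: -2820766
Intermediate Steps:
N(H) = 1742
N(-715/(-1819)) - 2822508 = 1742 - 2822508 = -2820766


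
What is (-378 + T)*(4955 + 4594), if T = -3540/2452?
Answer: -2221087851/613 ≈ -3.6233e+6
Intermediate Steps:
T = -885/613 (T = -3540*1/2452 = -885/613 ≈ -1.4437)
(-378 + T)*(4955 + 4594) = (-378 - 885/613)*(4955 + 4594) = -232599/613*9549 = -2221087851/613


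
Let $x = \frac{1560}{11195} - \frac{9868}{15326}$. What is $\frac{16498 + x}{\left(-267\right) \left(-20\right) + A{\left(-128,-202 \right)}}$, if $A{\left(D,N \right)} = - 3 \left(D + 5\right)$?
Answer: $\frac{283055069216}{97951922013} \approx 2.8897$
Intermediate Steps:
$A{\left(D,N \right)} = -15 - 3 D$ ($A{\left(D,N \right)} = - 3 \left(5 + D\right) = -15 - 3 D$)
$x = - \frac{8656370}{17157457}$ ($x = 1560 \cdot \frac{1}{11195} - \frac{4934}{7663} = \frac{312}{2239} - \frac{4934}{7663} = - \frac{8656370}{17157457} \approx -0.50453$)
$\frac{16498 + x}{\left(-267\right) \left(-20\right) + A{\left(-128,-202 \right)}} = \frac{16498 - \frac{8656370}{17157457}}{\left(-267\right) \left(-20\right) - -369} = \frac{283055069216}{17157457 \left(5340 + \left(-15 + 384\right)\right)} = \frac{283055069216}{17157457 \left(5340 + 369\right)} = \frac{283055069216}{17157457 \cdot 5709} = \frac{283055069216}{17157457} \cdot \frac{1}{5709} = \frac{283055069216}{97951922013}$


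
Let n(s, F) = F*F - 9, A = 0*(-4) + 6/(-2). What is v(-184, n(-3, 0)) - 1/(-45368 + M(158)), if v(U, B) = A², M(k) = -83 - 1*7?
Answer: 409123/45458 ≈ 9.0000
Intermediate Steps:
A = -3 (A = 0 + 6*(-½) = 0 - 3 = -3)
M(k) = -90 (M(k) = -83 - 7 = -90)
n(s, F) = -9 + F² (n(s, F) = F² - 9 = -9 + F²)
v(U, B) = 9 (v(U, B) = (-3)² = 9)
v(-184, n(-3, 0)) - 1/(-45368 + M(158)) = 9 - 1/(-45368 - 90) = 9 - 1/(-45458) = 9 - 1*(-1/45458) = 9 + 1/45458 = 409123/45458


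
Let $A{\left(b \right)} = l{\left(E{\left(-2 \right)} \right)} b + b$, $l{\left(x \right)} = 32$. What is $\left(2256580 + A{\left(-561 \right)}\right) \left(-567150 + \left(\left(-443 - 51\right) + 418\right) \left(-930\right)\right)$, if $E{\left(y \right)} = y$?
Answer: $-1111133123490$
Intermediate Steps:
$A{\left(b \right)} = 33 b$ ($A{\left(b \right)} = 32 b + b = 33 b$)
$\left(2256580 + A{\left(-561 \right)}\right) \left(-567150 + \left(\left(-443 - 51\right) + 418\right) \left(-930\right)\right) = \left(2256580 + 33 \left(-561\right)\right) \left(-567150 + \left(\left(-443 - 51\right) + 418\right) \left(-930\right)\right) = \left(2256580 - 18513\right) \left(-567150 + \left(\left(-443 - 51\right) + 418\right) \left(-930\right)\right) = 2238067 \left(-567150 + \left(-494 + 418\right) \left(-930\right)\right) = 2238067 \left(-567150 - -70680\right) = 2238067 \left(-567150 + 70680\right) = 2238067 \left(-496470\right) = -1111133123490$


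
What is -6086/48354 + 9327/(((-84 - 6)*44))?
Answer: -8798117/3545960 ≈ -2.4812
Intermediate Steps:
-6086/48354 + 9327/(((-84 - 6)*44)) = -6086*1/48354 + 9327/((-90*44)) = -3043/24177 + 9327/(-3960) = -3043/24177 + 9327*(-1/3960) = -3043/24177 - 3109/1320 = -8798117/3545960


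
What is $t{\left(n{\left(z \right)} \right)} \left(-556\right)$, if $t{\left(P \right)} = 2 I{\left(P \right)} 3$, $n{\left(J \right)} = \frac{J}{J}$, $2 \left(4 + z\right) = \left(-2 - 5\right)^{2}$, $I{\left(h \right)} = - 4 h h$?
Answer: $13344$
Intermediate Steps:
$I{\left(h \right)} = - 4 h^{2}$
$z = \frac{41}{2}$ ($z = -4 + \frac{\left(-2 - 5\right)^{2}}{2} = -4 + \frac{\left(-7\right)^{2}}{2} = -4 + \frac{1}{2} \cdot 49 = -4 + \frac{49}{2} = \frac{41}{2} \approx 20.5$)
$n{\left(J \right)} = 1$
$t{\left(P \right)} = - 24 P^{2}$ ($t{\left(P \right)} = 2 \left(- 4 P^{2}\right) 3 = - 8 P^{2} \cdot 3 = - 24 P^{2}$)
$t{\left(n{\left(z \right)} \right)} \left(-556\right) = - 24 \cdot 1^{2} \left(-556\right) = \left(-24\right) 1 \left(-556\right) = \left(-24\right) \left(-556\right) = 13344$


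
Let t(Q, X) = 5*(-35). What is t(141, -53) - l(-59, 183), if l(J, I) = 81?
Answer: -256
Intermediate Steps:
t(Q, X) = -175
t(141, -53) - l(-59, 183) = -175 - 1*81 = -175 - 81 = -256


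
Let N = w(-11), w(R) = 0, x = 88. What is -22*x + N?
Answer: -1936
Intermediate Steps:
N = 0
-22*x + N = -22*88 + 0 = -1936 + 0 = -1936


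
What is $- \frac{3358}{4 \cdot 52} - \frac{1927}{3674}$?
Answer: $- \frac{3184527}{191048} \approx -16.669$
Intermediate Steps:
$- \frac{3358}{4 \cdot 52} - \frac{1927}{3674} = - \frac{3358}{208} - \frac{1927}{3674} = \left(-3358\right) \frac{1}{208} - \frac{1927}{3674} = - \frac{1679}{104} - \frac{1927}{3674} = - \frac{3184527}{191048}$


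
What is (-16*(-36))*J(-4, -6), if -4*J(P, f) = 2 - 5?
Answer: 432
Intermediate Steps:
J(P, f) = ¾ (J(P, f) = -(2 - 5)/4 = -¼*(-3) = ¾)
(-16*(-36))*J(-4, -6) = -16*(-36)*(¾) = 576*(¾) = 432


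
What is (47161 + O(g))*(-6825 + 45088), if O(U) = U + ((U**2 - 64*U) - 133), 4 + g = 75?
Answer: 1821165748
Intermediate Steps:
g = 71 (g = -4 + 75 = 71)
O(U) = -133 + U**2 - 63*U (O(U) = U + (-133 + U**2 - 64*U) = -133 + U**2 - 63*U)
(47161 + O(g))*(-6825 + 45088) = (47161 + (-133 + 71**2 - 63*71))*(-6825 + 45088) = (47161 + (-133 + 5041 - 4473))*38263 = (47161 + 435)*38263 = 47596*38263 = 1821165748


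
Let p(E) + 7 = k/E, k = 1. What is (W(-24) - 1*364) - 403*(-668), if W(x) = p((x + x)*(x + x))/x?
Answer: 14865792767/55296 ≈ 2.6884e+5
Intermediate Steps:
p(E) = -7 + 1/E
W(x) = (-7 + 1/(4*x²))/x (W(x) = (-7 + 1/((x + x)*(x + x)))/x = (-7 + 1/((2*x)*(2*x)))/x = (-7 + 1/(4*x²))/x)
(W(-24) - 1*364) - 403*(-668) = ((-7/(-24) + (¼)/(-24)³) - 1*364) - 403*(-668) = ((-7*(-1/24) + (¼)*(-1/13824)) - 364) + 269204 = ((7/24 - 1/55296) - 364) + 269204 = (16127/55296 - 364) + 269204 = -20111617/55296 + 269204 = 14865792767/55296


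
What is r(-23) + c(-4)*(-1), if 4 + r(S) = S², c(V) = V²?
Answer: 509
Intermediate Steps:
r(S) = -4 + S²
r(-23) + c(-4)*(-1) = (-4 + (-23)²) + (-4)²*(-1) = (-4 + 529) + 16*(-1) = 525 - 16 = 509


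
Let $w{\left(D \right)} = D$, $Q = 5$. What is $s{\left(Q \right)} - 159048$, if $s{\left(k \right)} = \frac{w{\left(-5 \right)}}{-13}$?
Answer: $- \frac{2067619}{13} \approx -1.5905 \cdot 10^{5}$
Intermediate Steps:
$s{\left(k \right)} = \frac{5}{13}$ ($s{\left(k \right)} = - \frac{5}{-13} = \left(-5\right) \left(- \frac{1}{13}\right) = \frac{5}{13}$)
$s{\left(Q \right)} - 159048 = \frac{5}{13} - 159048 = - \frac{2067619}{13}$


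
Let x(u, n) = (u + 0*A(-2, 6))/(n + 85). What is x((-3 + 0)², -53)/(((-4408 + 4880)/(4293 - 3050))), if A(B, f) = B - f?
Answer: 11187/15104 ≈ 0.74066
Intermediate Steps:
x(u, n) = u/(85 + n) (x(u, n) = (u + 0*(-2 - 1*6))/(n + 85) = (u + 0*(-2 - 6))/(85 + n) = (u + 0*(-8))/(85 + n) = (u + 0)/(85 + n) = u/(85 + n))
x((-3 + 0)², -53)/(((-4408 + 4880)/(4293 - 3050))) = ((-3 + 0)²/(85 - 53))/(((-4408 + 4880)/(4293 - 3050))) = ((-3)²/32)/((472/1243)) = (9*(1/32))/((472*(1/1243))) = 9/(32*(472/1243)) = (9/32)*(1243/472) = 11187/15104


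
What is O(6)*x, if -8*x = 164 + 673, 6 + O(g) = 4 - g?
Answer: 837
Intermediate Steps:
O(g) = -2 - g (O(g) = -6 + (4 - g) = -2 - g)
x = -837/8 (x = -(164 + 673)/8 = -1/8*837 = -837/8 ≈ -104.63)
O(6)*x = (-2 - 1*6)*(-837/8) = (-2 - 6)*(-837/8) = -8*(-837/8) = 837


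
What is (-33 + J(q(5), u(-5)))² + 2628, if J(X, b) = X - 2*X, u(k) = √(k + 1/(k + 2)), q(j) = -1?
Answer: 3652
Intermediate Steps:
u(k) = √(k + 1/(2 + k))
J(X, b) = -X
(-33 + J(q(5), u(-5)))² + 2628 = (-33 - 1*(-1))² + 2628 = (-33 + 1)² + 2628 = (-32)² + 2628 = 1024 + 2628 = 3652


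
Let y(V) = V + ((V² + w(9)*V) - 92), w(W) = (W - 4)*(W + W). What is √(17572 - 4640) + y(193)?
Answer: 54720 + 2*√3233 ≈ 54834.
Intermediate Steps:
w(W) = 2*W*(-4 + W) (w(W) = (-4 + W)*(2*W) = 2*W*(-4 + W))
y(V) = -92 + V² + 91*V (y(V) = V + ((V² + (2*9*(-4 + 9))*V) - 92) = V + ((V² + (2*9*5)*V) - 92) = V + ((V² + 90*V) - 92) = V + (-92 + V² + 90*V) = -92 + V² + 91*V)
√(17572 - 4640) + y(193) = √(17572 - 4640) + (-92 + 193² + 91*193) = √12932 + (-92 + 37249 + 17563) = 2*√3233 + 54720 = 54720 + 2*√3233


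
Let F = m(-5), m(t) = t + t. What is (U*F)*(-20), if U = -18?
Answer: -3600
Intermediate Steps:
m(t) = 2*t
F = -10 (F = 2*(-5) = -10)
(U*F)*(-20) = -18*(-10)*(-20) = 180*(-20) = -3600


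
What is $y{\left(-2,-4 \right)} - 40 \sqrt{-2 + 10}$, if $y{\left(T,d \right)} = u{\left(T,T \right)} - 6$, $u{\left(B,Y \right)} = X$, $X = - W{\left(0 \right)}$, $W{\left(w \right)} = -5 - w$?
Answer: $-1 - 80 \sqrt{2} \approx -114.14$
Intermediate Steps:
$X = 5$ ($X = - (-5 - 0) = - (-5 + 0) = \left(-1\right) \left(-5\right) = 5$)
$u{\left(B,Y \right)} = 5$
$y{\left(T,d \right)} = -1$ ($y{\left(T,d \right)} = 5 - 6 = -1$)
$y{\left(-2,-4 \right)} - 40 \sqrt{-2 + 10} = -1 - 40 \sqrt{-2 + 10} = -1 - 40 \sqrt{8} = -1 - 40 \cdot 2 \sqrt{2} = -1 - 80 \sqrt{2}$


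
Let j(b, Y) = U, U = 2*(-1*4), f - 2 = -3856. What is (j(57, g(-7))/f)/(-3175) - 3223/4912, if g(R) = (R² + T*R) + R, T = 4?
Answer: -19719058823/30052721200 ≈ -0.65615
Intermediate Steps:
f = -3854 (f = 2 - 3856 = -3854)
U = -8 (U = 2*(-4) = -8)
g(R) = R² + 5*R (g(R) = (R² + 4*R) + R = R² + 5*R)
j(b, Y) = -8
(j(57, g(-7))/f)/(-3175) - 3223/4912 = -8/(-3854)/(-3175) - 3223/4912 = -8*(-1/3854)*(-1/3175) - 3223*1/4912 = (4/1927)*(-1/3175) - 3223/4912 = -4/6118225 - 3223/4912 = -19719058823/30052721200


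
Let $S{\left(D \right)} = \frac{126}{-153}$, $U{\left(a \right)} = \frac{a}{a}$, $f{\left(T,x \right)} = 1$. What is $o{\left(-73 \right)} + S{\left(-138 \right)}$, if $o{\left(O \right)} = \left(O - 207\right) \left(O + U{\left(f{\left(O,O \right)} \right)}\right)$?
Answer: $\frac{342706}{17} \approx 20159.0$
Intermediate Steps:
$U{\left(a \right)} = 1$
$o{\left(O \right)} = \left(1 + O\right) \left(-207 + O\right)$ ($o{\left(O \right)} = \left(O - 207\right) \left(O + 1\right) = \left(-207 + O\right) \left(1 + O\right) = \left(1 + O\right) \left(-207 + O\right)$)
$S{\left(D \right)} = - \frac{14}{17}$ ($S{\left(D \right)} = 126 \left(- \frac{1}{153}\right) = - \frac{14}{17}$)
$o{\left(-73 \right)} + S{\left(-138 \right)} = \left(-207 + \left(-73\right)^{2} - -15038\right) - \frac{14}{17} = \left(-207 + 5329 + 15038\right) - \frac{14}{17} = 20160 - \frac{14}{17} = \frac{342706}{17}$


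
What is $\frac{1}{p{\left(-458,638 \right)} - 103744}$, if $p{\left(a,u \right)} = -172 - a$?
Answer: $- \frac{1}{103458} \approx -9.6658 \cdot 10^{-6}$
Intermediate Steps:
$\frac{1}{p{\left(-458,638 \right)} - 103744} = \frac{1}{\left(-172 - -458\right) - 103744} = \frac{1}{\left(-172 + 458\right) - 103744} = \frac{1}{286 - 103744} = \frac{1}{-103458} = - \frac{1}{103458}$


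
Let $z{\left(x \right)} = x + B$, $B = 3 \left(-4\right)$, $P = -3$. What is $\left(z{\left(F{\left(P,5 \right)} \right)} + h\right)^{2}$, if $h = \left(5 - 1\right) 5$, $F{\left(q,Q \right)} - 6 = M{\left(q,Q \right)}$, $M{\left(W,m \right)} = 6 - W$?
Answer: $529$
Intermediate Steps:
$B = -12$
$F{\left(q,Q \right)} = 12 - q$ ($F{\left(q,Q \right)} = 6 - \left(-6 + q\right) = 12 - q$)
$z{\left(x \right)} = -12 + x$ ($z{\left(x \right)} = x - 12 = -12 + x$)
$h = 20$ ($h = 4 \cdot 5 = 20$)
$\left(z{\left(F{\left(P,5 \right)} \right)} + h\right)^{2} = \left(\left(-12 + \left(12 - -3\right)\right) + 20\right)^{2} = \left(\left(-12 + \left(12 + 3\right)\right) + 20\right)^{2} = \left(\left(-12 + 15\right) + 20\right)^{2} = \left(3 + 20\right)^{2} = 23^{2} = 529$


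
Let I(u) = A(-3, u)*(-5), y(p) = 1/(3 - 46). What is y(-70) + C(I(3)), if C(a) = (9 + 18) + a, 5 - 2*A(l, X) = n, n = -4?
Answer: 385/86 ≈ 4.4767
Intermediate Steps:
A(l, X) = 9/2 (A(l, X) = 5/2 - ½*(-4) = 5/2 + 2 = 9/2)
y(p) = -1/43 (y(p) = 1/(-43) = -1/43)
I(u) = -45/2 (I(u) = (9/2)*(-5) = -45/2)
C(a) = 27 + a
y(-70) + C(I(3)) = -1/43 + (27 - 45/2) = -1/43 + 9/2 = 385/86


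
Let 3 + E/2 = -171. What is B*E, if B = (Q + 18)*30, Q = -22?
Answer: 41760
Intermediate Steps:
E = -348 (E = -6 + 2*(-171) = -6 - 342 = -348)
B = -120 (B = (-22 + 18)*30 = -4*30 = -120)
B*E = -120*(-348) = 41760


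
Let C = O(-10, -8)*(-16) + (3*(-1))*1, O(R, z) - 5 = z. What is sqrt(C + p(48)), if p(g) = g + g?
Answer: sqrt(141) ≈ 11.874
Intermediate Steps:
O(R, z) = 5 + z
p(g) = 2*g
C = 45 (C = (5 - 8)*(-16) + (3*(-1))*1 = -3*(-16) - 3*1 = 48 - 3 = 45)
sqrt(C + p(48)) = sqrt(45 + 2*48) = sqrt(45 + 96) = sqrt(141)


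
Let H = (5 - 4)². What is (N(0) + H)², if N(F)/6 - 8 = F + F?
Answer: 2401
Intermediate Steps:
N(F) = 48 + 12*F (N(F) = 48 + 6*(F + F) = 48 + 6*(2*F) = 48 + 12*F)
H = 1 (H = 1² = 1)
(N(0) + H)² = ((48 + 12*0) + 1)² = ((48 + 0) + 1)² = (48 + 1)² = 49² = 2401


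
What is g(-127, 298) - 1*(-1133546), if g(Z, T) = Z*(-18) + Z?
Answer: 1135705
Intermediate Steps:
g(Z, T) = -17*Z (g(Z, T) = -18*Z + Z = -17*Z)
g(-127, 298) - 1*(-1133546) = -17*(-127) - 1*(-1133546) = 2159 + 1133546 = 1135705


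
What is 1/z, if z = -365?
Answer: -1/365 ≈ -0.0027397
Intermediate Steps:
1/z = 1/(-365) = -1/365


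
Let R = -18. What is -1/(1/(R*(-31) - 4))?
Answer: -554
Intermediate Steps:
-1/(1/(R*(-31) - 4)) = -1/(1/(-18*(-31) - 4)) = -1/(1/(558 - 4)) = -1/(1/554) = -1/1/554 = -1*554 = -554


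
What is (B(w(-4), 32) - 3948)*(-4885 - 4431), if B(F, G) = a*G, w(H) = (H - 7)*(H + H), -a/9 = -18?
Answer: -11514576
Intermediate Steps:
a = 162 (a = -9*(-18) = 162)
w(H) = 2*H*(-7 + H) (w(H) = (-7 + H)*(2*H) = 2*H*(-7 + H))
B(F, G) = 162*G
(B(w(-4), 32) - 3948)*(-4885 - 4431) = (162*32 - 3948)*(-4885 - 4431) = (5184 - 3948)*(-9316) = 1236*(-9316) = -11514576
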